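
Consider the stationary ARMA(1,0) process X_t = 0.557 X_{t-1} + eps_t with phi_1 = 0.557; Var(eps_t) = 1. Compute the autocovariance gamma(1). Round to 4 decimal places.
\gamma(1) = 0.8075

Multiply the model equation by X_{t-k} and take expectations. With theta_0 = psi_0 = 1 and psi_j the MA(infinity) weights, this gives
  gamma(k) - sum_i phi_i gamma(k-i) = c_k,
  c_k = sigma^2 * sum_{j=k..q} theta_j psi_{j-k}   (c_k = 0 for k > q),
using gamma(-m) = gamma(m).
Pure AR (q = 0): c_0 = sigma^2 = 1, c_k = 0 for k >= 1.
Equations for k = 0 and k = 1 (AR order 1):
  gamma(0) = phi_1 gamma(1) + c_0
  gamma(1) = phi_1 gamma(0) + c_1
Substituting the second into the first: gamma(0) (1 - phi_1^2) = c_0 + phi_1 c_1, so
  gamma(0) = c_0 / (1 - phi_1^2) = 1 / (1 - (0.557)^2) = 1 / 0.689751 = 1.449799.
  gamma(1) = phi_1 gamma(0) = (0.557)(1.449799) = 0.807538.
Therefore gamma(1) = 0.8075 (to 4 decimal places).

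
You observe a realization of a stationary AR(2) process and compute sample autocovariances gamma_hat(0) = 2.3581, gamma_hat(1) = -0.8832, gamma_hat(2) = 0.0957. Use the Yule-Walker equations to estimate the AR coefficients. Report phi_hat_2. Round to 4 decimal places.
\hat\phi_{2} = -0.1160

The Yule-Walker equations for an AR(p) process read, in matrix form,
  Gamma_p phi = r_p,   with   (Gamma_p)_{ij} = gamma(|i - j|),
                       (r_p)_i = gamma(i),   i,j = 1..p.
Substitute the sample gammas (Toeplitz matrix and right-hand side of size 2):
  Gamma_p = [[2.3581, -0.8832], [-0.8832, 2.3581]]
  r_p     = [-0.8832, 0.0957]
Written out:
  2.3581 phi_1 - 0.8832 phi_2 = -0.8832
  -0.8832 phi_1 + 2.3581 phi_2 = 0.0957
Solve by Cramer's rule:
  det = gamma(0)^2 - gamma(1)^2 = (2.3581)^2 - (-0.8832)^2 = 5.56063561 - 0.78004224 = 4.78059337
  phi_hat_1 = [gamma(1) gamma(0) - gamma(1) gamma(2)] / det = [(-0.8832)(2.3581) - (-0.8832)(0.0957)] / 4.78059337 = -1.99815168 / 4.78059337 = -0.418
  phi_hat_2 = [gamma(0) gamma(2) - gamma(1)^2] / det = [(2.3581)(0.0957) - (-0.8832)^2] / 4.78059337 = -0.55437207 / 4.78059337 = -0.116
So phi_hat = [-0.4180, -0.1160].
Therefore phi_hat_2 = -0.1160.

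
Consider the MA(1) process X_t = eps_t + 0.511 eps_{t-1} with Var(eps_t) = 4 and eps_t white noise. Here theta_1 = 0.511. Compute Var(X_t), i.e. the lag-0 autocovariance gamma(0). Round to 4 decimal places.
\gamma(0) = 5.0445

For an MA(q) process X_t = eps_t + sum_i theta_i eps_{t-i} with
Var(eps_t) = sigma^2, the variance is
  gamma(0) = sigma^2 * (1 + sum_i theta_i^2).
  sum_i theta_i^2 = (0.511)^2 = 0.261121.
  gamma(0) = 4 * (1 + 0.261121) = 4 * 1.261121 = 5.044484, which rounds to 5.0445.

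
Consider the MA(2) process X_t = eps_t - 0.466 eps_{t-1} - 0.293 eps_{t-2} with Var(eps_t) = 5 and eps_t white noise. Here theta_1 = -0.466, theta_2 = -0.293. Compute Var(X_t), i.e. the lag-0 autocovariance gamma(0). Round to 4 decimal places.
\gamma(0) = 6.5150

For an MA(q) process X_t = eps_t + sum_i theta_i eps_{t-i} with
Var(eps_t) = sigma^2, the variance is
  gamma(0) = sigma^2 * (1 + sum_i theta_i^2).
  sum_i theta_i^2 = (-0.466)^2 + (-0.293)^2 = 0.217156 + 0.085849 = 0.303005.
  gamma(0) = 5 * (1 + 0.303005) = 5 * 1.303005 = 6.515025, which rounds to 6.5150.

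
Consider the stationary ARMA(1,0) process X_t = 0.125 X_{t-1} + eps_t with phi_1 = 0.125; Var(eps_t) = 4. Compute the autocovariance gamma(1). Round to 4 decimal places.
\gamma(1) = 0.5079

Multiply the model equation by X_{t-k} and take expectations. With theta_0 = psi_0 = 1 and psi_j the MA(infinity) weights, this gives
  gamma(k) - sum_i phi_i gamma(k-i) = c_k,
  c_k = sigma^2 * sum_{j=k..q} theta_j psi_{j-k}   (c_k = 0 for k > q),
using gamma(-m) = gamma(m).
Pure AR (q = 0): c_0 = sigma^2 = 4, c_k = 0 for k >= 1.
Equations for k = 0 and k = 1 (AR order 1):
  gamma(0) = phi_1 gamma(1) + c_0
  gamma(1) = phi_1 gamma(0) + c_1
Substituting the second into the first: gamma(0) (1 - phi_1^2) = c_0 + phi_1 c_1, so
  gamma(0) = c_0 / (1 - phi_1^2) = 4 / (1 - (0.125)^2) = 4 / 0.984375 = 4.063492.
  gamma(1) = phi_1 gamma(0) = (0.125)(4.063492) = 0.507937.
Therefore gamma(1) = 0.5079 (to 4 decimal places).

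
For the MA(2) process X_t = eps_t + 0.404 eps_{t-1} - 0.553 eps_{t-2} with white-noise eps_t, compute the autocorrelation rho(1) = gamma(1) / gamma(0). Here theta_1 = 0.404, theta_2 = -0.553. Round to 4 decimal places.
\rho(1) = 0.1229

For an MA(q) process with theta_0 = 1, the autocovariance is
  gamma(k) = sigma^2 * sum_{i=0..q-k} theta_i * theta_{i+k},
and rho(k) = gamma(k) / gamma(0). Sigma^2 cancels.
  numerator   = (1)*(0.404) + (0.404)*(-0.553) = 0.180588.
  denominator = (1)^2 + (0.404)^2 + (-0.553)^2 = 1.469025.
  rho(1) = 0.180588 / 1.469025 = 0.1229.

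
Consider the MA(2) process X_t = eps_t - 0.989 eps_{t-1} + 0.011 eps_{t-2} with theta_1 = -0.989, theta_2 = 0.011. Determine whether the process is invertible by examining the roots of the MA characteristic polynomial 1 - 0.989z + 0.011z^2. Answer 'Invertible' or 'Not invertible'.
\text{Invertible}

The MA(q) characteristic polynomial is P(z) = 1 - 0.989z + 0.011z^2.
Invertibility requires all roots to lie outside the unit circle, i.e. |z| > 1 for every root.
Set 1 + (-0.989) z + (0.011) z^2 = 0, i.e. a z^2 + b z + c = 0 with a = 0.011, b = -0.989, c = 1.
Discriminant D = b^2 - 4ac = (-0.989)^2 - 4*(0.011)*1 = 0.978121 - (0.044) = 0.934121.
D >= 0, so the roots are real: z = (-b +/- sqrt(D)) / (2a) = (0.989 +/- 0.966499) / (0.022).
  z_1 = (0.989 + 0.966499) / (0.022) = 88.8863,   |z_1| = 88.8863.
  z_2 = (0.989 - 0.966499) / (0.022) = 1.0228,   |z_2| = 1.0228.
Moduli of all roots: 88.8863, 1.0228.
All moduli strictly greater than 1? Yes.
Verdict: Invertible.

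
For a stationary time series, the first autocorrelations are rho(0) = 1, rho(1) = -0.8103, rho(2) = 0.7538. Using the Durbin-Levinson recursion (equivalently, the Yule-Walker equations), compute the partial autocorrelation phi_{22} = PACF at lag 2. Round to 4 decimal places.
\phi_{22} = 0.2831

The PACF at lag k is phi_{kk}, the last component of the solution
to the Yule-Walker system G_k phi = r_k where
  (G_k)_{ij} = rho(|i - j|), (r_k)_i = rho(i), i,j = 1..k.
Equivalently, Durbin-Levinson gives phi_{kk} iteratively:
  phi_{11} = rho(1)
  phi_{kk} = [rho(k) - sum_{j=1..k-1} phi_{k-1,j} rho(k-j)]
            / [1 - sum_{j=1..k-1} phi_{k-1,j} rho(j)],
  phi_{k,j} = phi_{k-1,j} - phi_{kk} phi_{k-1,k-j},  j = 1..k-1.
Step k = 1:
  phi_11 = rho(1) = -0.8103.
Step k = 2:
  phi_22 = [rho(2) - phi_11 rho(1)] / [1 - phi_11 rho(1)] = [0.7538 - (-0.8103)(-0.8103)] / [1 - (-0.8103)(-0.8103)]
         = 0.09721391 / 0.34341391 = 0.2831.
Therefore phi_{22} = 0.2831.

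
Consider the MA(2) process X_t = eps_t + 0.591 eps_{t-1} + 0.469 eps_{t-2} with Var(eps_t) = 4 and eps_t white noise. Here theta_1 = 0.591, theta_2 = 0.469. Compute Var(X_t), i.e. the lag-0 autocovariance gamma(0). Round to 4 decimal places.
\gamma(0) = 6.2770

For an MA(q) process X_t = eps_t + sum_i theta_i eps_{t-i} with
Var(eps_t) = sigma^2, the variance is
  gamma(0) = sigma^2 * (1 + sum_i theta_i^2).
  sum_i theta_i^2 = (0.591)^2 + (0.469)^2 = 0.349281 + 0.219961 = 0.569242.
  gamma(0) = 4 * (1 + 0.569242) = 4 * 1.569242 = 6.276968, which rounds to 6.2770.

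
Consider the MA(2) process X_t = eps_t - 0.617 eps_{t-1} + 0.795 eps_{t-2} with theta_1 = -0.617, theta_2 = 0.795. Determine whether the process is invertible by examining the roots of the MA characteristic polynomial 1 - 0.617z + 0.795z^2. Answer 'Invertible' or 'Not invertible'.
\text{Invertible}

The MA(q) characteristic polynomial is P(z) = 1 - 0.617z + 0.795z^2.
Invertibility requires all roots to lie outside the unit circle, i.e. |z| > 1 for every root.
Set 1 + (-0.617) z + (0.795) z^2 = 0, i.e. a z^2 + b z + c = 0 with a = 0.795, b = -0.617, c = 1.
Discriminant D = b^2 - 4ac = (-0.617)^2 - 4*(0.795)*1 = 0.380689 - (3.18) = -2.799311.
D < 0, so the roots are the complex-conjugate pair z = (-b +/- i sqrt(-D)) / (2a) = 0.3881 +/- 1.0523i.
For a conjugate pair |z|^2 = z * conj(z) = (product of roots) = c/a = 1/(0.795) = 1.257862, so |z| = sqrt(1.257862) = 1.1215 for both roots.
Moduli of all roots: 1.1215, 1.1215.
All moduli strictly greater than 1? Yes.
Verdict: Invertible.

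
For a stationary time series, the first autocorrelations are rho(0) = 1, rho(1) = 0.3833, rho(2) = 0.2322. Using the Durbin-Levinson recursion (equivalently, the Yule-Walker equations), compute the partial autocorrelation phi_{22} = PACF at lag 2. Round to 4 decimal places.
\phi_{22} = 0.1000

The PACF at lag k is phi_{kk}, the last component of the solution
to the Yule-Walker system G_k phi = r_k where
  (G_k)_{ij} = rho(|i - j|), (r_k)_i = rho(i), i,j = 1..k.
Equivalently, Durbin-Levinson gives phi_{kk} iteratively:
  phi_{11} = rho(1)
  phi_{kk} = [rho(k) - sum_{j=1..k-1} phi_{k-1,j} rho(k-j)]
            / [1 - sum_{j=1..k-1} phi_{k-1,j} rho(j)],
  phi_{k,j} = phi_{k-1,j} - phi_{kk} phi_{k-1,k-j},  j = 1..k-1.
Step k = 1:
  phi_11 = rho(1) = 0.3833.
Step k = 2:
  phi_22 = [rho(2) - phi_11 rho(1)] / [1 - phi_11 rho(1)] = [0.2322 - (0.3833)(0.3833)] / [1 - (0.3833)(0.3833)]
         = 0.08528111 / 0.85308111 = 0.1.
Therefore phi_{22} = 0.1000.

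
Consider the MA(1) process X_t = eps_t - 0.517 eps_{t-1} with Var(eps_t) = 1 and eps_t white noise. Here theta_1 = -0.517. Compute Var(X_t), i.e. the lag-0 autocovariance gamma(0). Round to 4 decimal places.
\gamma(0) = 1.2673

For an MA(q) process X_t = eps_t + sum_i theta_i eps_{t-i} with
Var(eps_t) = sigma^2, the variance is
  gamma(0) = sigma^2 * (1 + sum_i theta_i^2).
  sum_i theta_i^2 = (-0.517)^2 = 0.267289.
  gamma(0) = 1 * (1 + 0.267289) = 1 * 1.267289 = 1.267289, which rounds to 1.2673.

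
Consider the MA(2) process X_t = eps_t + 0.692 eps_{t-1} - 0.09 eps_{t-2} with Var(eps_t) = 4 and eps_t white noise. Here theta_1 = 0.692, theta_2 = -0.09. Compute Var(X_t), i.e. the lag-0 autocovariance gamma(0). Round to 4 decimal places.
\gamma(0) = 5.9479

For an MA(q) process X_t = eps_t + sum_i theta_i eps_{t-i} with
Var(eps_t) = sigma^2, the variance is
  gamma(0) = sigma^2 * (1 + sum_i theta_i^2).
  sum_i theta_i^2 = (0.692)^2 + (-0.09)^2 = 0.478864 + 0.0081 = 0.486964.
  gamma(0) = 4 * (1 + 0.486964) = 4 * 1.486964 = 5.947856, which rounds to 5.9479.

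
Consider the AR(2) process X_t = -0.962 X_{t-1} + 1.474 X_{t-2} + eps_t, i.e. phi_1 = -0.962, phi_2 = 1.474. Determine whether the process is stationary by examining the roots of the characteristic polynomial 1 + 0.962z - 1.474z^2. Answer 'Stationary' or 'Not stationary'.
\text{Not stationary}

The AR(p) characteristic polynomial is P(z) = 1 + 0.962z - 1.474z^2.
Stationarity requires all roots to lie outside the unit circle, i.e. |z| > 1 for every root.
Set 1 + (0.962) z + (-1.474) z^2 = 0, i.e. a z^2 + b z + c = 0 with a = -1.474, b = 0.962, c = 1.
Discriminant D = b^2 - 4ac = (0.962)^2 - 4*(-1.474)*1 = 0.925444 - (-5.896) = 6.821444.
D >= 0, so the roots are real: z = (-b +/- sqrt(D)) / (2a) = (-0.962 +/- 2.611789) / (-2.948).
  z_1 = (-0.962 + 2.611789) / (-2.948) = -0.5596,   |z_1| = 0.5596.
  z_2 = (-0.962 - 2.611789) / (-2.948) = 1.2123,   |z_2| = 1.2123.
Moduli of all roots: 0.5596, 1.2123.
All moduli strictly greater than 1? No.
Verdict: Not stationary.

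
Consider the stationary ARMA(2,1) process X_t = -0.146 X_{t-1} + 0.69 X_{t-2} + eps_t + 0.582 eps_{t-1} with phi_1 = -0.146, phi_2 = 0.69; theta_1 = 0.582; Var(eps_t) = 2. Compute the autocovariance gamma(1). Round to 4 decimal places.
\gamma(1) = 1.9284

Multiply the model equation by X_{t-k} and take expectations. With theta_0 = psi_0 = 1 and psi_j the MA(infinity) weights, this gives
  gamma(k) - sum_i phi_i gamma(k-i) = c_k,
  c_k = sigma^2 * sum_{j=k..q} theta_j psi_{j-k}   (c_k = 0 for k > q),
using gamma(-m) = gamma(m).
psi-weights needed (psi_j = theta_j + sum_i phi_i psi_{j-i}):
  psi_1 = theta_1 + phi_1 = 0.582 + (-0.146) = 0.436
Right-hand sides:
  c_0 = sigma^2 (1 + theta_1 psi_1) = 2 * (1 + (0.582)(0.436)) = 2 * 1.253752 = 2.507504
  c_1 = sigma^2 theta_1 = 2 * (0.582) = 1.164
  c_2 = 0
Equations for k = 0, 1, 2 (AR order 2, c_2 = 0):
  (E0) gamma(0) = phi_1 gamma(1) + phi_2 gamma(2) + c_0
  (E1) gamma(1) = phi_1 gamma(0) + phi_2 gamma(1) + c_1
  (E2) gamma(2) = phi_1 gamma(1) + phi_2 gamma(0)
From (E1): gamma(1) = A gamma(0) + B with
  A = phi_1 / (1 - phi_2) = -0.146 / 0.31 = -0.470968,   B = c_1 / (1 - phi_2) = 1.164 / 0.31 = 3.754839.
Insert (E2) into (E0): gamma(0) (1 - phi_2^2) = phi_1 (1 + phi_2) gamma(1) + c_0.
  phi_1 (1 + phi_2) = (-0.146)(1.69) = -0.24674,   1 - phi_2^2 = 0.5239.
Replace gamma(1) by A gamma(0) + B and collect gamma(0):
  gamma(0) [0.5239 - (-0.24674)(-0.470968)] = (-0.24674)(3.754839) + 2.507504
  gamma(0) * 0.407693 = 1.581035
  gamma(0) = 1.581035 / 0.407693 = 3.878.
  gamma(1) = A gamma(0) + B = (-0.470968)(3.878) + (3.754839) = 1.928426.
Therefore gamma(1) = 1.9284 (to 4 decimal places).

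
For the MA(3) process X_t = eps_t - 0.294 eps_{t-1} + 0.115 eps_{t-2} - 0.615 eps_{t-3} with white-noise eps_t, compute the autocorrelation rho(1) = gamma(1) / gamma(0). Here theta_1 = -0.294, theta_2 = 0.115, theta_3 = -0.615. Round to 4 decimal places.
\rho(1) = -0.2697

For an MA(q) process with theta_0 = 1, the autocovariance is
  gamma(k) = sigma^2 * sum_{i=0..q-k} theta_i * theta_{i+k},
and rho(k) = gamma(k) / gamma(0). Sigma^2 cancels.
  numerator   = (1)*(-0.294) + (-0.294)*(0.115) + (0.115)*(-0.615) = -0.398535.
  denominator = (1)^2 + (-0.294)^2 + (0.115)^2 + (-0.615)^2 = 1.477886.
  rho(1) = -0.398535 / 1.477886 = -0.2697.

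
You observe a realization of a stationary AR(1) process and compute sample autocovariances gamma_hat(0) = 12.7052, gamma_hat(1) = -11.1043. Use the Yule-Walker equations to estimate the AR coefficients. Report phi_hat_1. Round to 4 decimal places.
\hat\phi_{1} = -0.8740

The Yule-Walker equations for an AR(p) process read, in matrix form,
  Gamma_p phi = r_p,   with   (Gamma_p)_{ij} = gamma(|i - j|),
                       (r_p)_i = gamma(i),   i,j = 1..p.
Substitute the sample gammas (Toeplitz matrix and right-hand side of size 1):
  Gamma_p = [[12.7052]]
  r_p     = [-11.1043]
With p = 1 this is the single equation gamma(0) phi_1 = gamma(1):
  phi_hat_1 = gamma(1) / gamma(0) = -11.1043 / 12.7052 = -0.8740.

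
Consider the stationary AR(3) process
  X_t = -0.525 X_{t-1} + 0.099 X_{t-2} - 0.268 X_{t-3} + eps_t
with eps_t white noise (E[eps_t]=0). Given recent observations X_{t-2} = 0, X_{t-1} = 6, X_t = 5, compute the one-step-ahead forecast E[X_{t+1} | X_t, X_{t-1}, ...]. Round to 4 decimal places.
E[X_{t+1} \mid \mathcal F_t] = -2.0310

For an AR(p) model X_t = c + sum_i phi_i X_{t-i} + eps_t, the
one-step-ahead conditional mean is
  E[X_{t+1} | X_t, ...] = c + sum_i phi_i X_{t+1-i}.
Substitute known values:
  E[X_{t+1} | ...] = (-0.525) * (5) + (0.099) * (6) + (-0.268) * (0)
                   = -2.0310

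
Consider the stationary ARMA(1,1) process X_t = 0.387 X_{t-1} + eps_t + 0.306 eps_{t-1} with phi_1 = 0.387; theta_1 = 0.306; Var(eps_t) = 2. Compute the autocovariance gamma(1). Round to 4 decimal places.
\gamma(1) = 1.8232

Multiply the model equation by X_{t-k} and take expectations. With theta_0 = psi_0 = 1 and psi_j the MA(infinity) weights, this gives
  gamma(k) - sum_i phi_i gamma(k-i) = c_k,
  c_k = sigma^2 * sum_{j=k..q} theta_j psi_{j-k}   (c_k = 0 for k > q),
using gamma(-m) = gamma(m).
psi-weights needed (psi_j = theta_j + sum_i phi_i psi_{j-i}):
  psi_1 = theta_1 + phi_1 = 0.306 + (0.387) = 0.693
Right-hand sides:
  c_0 = sigma^2 (1 + theta_1 psi_1) = 2 * (1 + (0.306)(0.693)) = 2 * 1.212058 = 2.424116
  c_1 = sigma^2 theta_1 = 2 * (0.306) = 0.612
  c_2 = 0
Equations for k = 0 and k = 1 (AR order 1):
  gamma(0) = phi_1 gamma(1) + c_0
  gamma(1) = phi_1 gamma(0) + c_1
Substituting the second into the first: gamma(0) (1 - phi_1^2) = c_0 + phi_1 c_1, so
  gamma(0) = (c_0 + phi_1 c_1) / (1 - phi_1^2) = (2.424116 + (0.387)(0.612)) / (1 - (0.387)^2) = 2.66096 / 0.850231 = 3.129691.
  gamma(1) = phi_1 gamma(0) + c_1 = (0.387)(3.129691) + (0.612) = 1.82319.
Therefore gamma(1) = 1.8232 (to 4 decimal places).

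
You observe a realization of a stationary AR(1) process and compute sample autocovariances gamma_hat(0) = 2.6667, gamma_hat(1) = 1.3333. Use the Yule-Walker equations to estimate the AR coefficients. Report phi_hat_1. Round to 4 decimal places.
\hat\phi_{1} = 0.5000

The Yule-Walker equations for an AR(p) process read, in matrix form,
  Gamma_p phi = r_p,   with   (Gamma_p)_{ij} = gamma(|i - j|),
                       (r_p)_i = gamma(i),   i,j = 1..p.
Substitute the sample gammas (Toeplitz matrix and right-hand side of size 1):
  Gamma_p = [[2.6667]]
  r_p     = [1.3333]
With p = 1 this is the single equation gamma(0) phi_1 = gamma(1):
  phi_hat_1 = gamma(1) / gamma(0) = 1.3333 / 2.6667 = 0.5000.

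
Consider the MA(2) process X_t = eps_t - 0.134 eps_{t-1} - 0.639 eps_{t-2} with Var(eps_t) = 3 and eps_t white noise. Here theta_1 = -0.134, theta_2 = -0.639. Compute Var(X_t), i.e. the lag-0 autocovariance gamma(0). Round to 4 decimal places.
\gamma(0) = 4.2788

For an MA(q) process X_t = eps_t + sum_i theta_i eps_{t-i} with
Var(eps_t) = sigma^2, the variance is
  gamma(0) = sigma^2 * (1 + sum_i theta_i^2).
  sum_i theta_i^2 = (-0.134)^2 + (-0.639)^2 = 0.017956 + 0.408321 = 0.426277.
  gamma(0) = 3 * (1 + 0.426277) = 3 * 1.426277 = 4.278831, which rounds to 4.2788.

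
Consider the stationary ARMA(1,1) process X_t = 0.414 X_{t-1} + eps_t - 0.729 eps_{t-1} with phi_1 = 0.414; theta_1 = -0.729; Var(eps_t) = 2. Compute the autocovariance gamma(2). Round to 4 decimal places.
\gamma(2) = -0.2198

Multiply the model equation by X_{t-k} and take expectations. With theta_0 = psi_0 = 1 and psi_j the MA(infinity) weights, this gives
  gamma(k) - sum_i phi_i gamma(k-i) = c_k,
  c_k = sigma^2 * sum_{j=k..q} theta_j psi_{j-k}   (c_k = 0 for k > q),
using gamma(-m) = gamma(m).
psi-weights needed (psi_j = theta_j + sum_i phi_i psi_{j-i}):
  psi_1 = theta_1 + phi_1 = -0.729 + (0.414) = -0.315
Right-hand sides:
  c_0 = sigma^2 (1 + theta_1 psi_1) = 2 * (1 + (-0.729)(-0.315)) = 2 * 1.229635 = 2.45927
  c_1 = sigma^2 theta_1 = 2 * (-0.729) = -1.458
  c_2 = 0
Equations for k = 0 and k = 1 (AR order 1):
  gamma(0) = phi_1 gamma(1) + c_0
  gamma(1) = phi_1 gamma(0) + c_1
Substituting the second into the first: gamma(0) (1 - phi_1^2) = c_0 + phi_1 c_1, so
  gamma(0) = (c_0 + phi_1 c_1) / (1 - phi_1^2) = (2.45927 + (0.414)(-1.458)) / (1 - (0.414)^2) = 1.855658 / 0.828604 = 2.239499.
  gamma(1) = phi_1 gamma(0) + c_1 = (0.414)(2.239499) + (-1.458) = -0.530847.
For k = 2 (> q): gamma(2) = phi_1 gamma(1) = (0.414)(-0.530847) = -0.219771.
Therefore gamma(2) = -0.2198 (to 4 decimal places).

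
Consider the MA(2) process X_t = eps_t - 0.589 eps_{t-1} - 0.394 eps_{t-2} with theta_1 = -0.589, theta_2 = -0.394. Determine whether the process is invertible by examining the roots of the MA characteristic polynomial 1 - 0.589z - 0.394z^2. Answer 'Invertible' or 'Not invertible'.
\text{Invertible}

The MA(q) characteristic polynomial is P(z) = 1 - 0.589z - 0.394z^2.
Invertibility requires all roots to lie outside the unit circle, i.e. |z| > 1 for every root.
Set 1 + (-0.589) z + (-0.394) z^2 = 0, i.e. a z^2 + b z + c = 0 with a = -0.394, b = -0.589, c = 1.
Discriminant D = b^2 - 4ac = (-0.589)^2 - 4*(-0.394)*1 = 0.346921 - (-1.576) = 1.922921.
D >= 0, so the roots are real: z = (-b +/- sqrt(D)) / (2a) = (0.589 +/- 1.386694) / (-0.788).
  z_1 = (0.589 + 1.386694) / (-0.788) = -2.5072,   |z_1| = 2.5072.
  z_2 = (0.589 - 1.386694) / (-0.788) = 1.0123,   |z_2| = 1.0123.
Moduli of all roots: 2.5072, 1.0123.
All moduli strictly greater than 1? Yes.
Verdict: Invertible.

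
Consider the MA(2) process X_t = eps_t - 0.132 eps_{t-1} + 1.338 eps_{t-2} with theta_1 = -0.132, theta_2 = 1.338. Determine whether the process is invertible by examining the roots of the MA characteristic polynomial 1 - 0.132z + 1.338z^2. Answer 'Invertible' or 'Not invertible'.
\text{Not invertible}

The MA(q) characteristic polynomial is P(z) = 1 - 0.132z + 1.338z^2.
Invertibility requires all roots to lie outside the unit circle, i.e. |z| > 1 for every root.
Set 1 + (-0.132) z + (1.338) z^2 = 0, i.e. a z^2 + b z + c = 0 with a = 1.338, b = -0.132, c = 1.
Discriminant D = b^2 - 4ac = (-0.132)^2 - 4*(1.338)*1 = 0.017424 - (5.352) = -5.334576.
D < 0, so the roots are the complex-conjugate pair z = (-b +/- i sqrt(-D)) / (2a) = 0.0493 +/- 0.8631i.
For a conjugate pair |z|^2 = z * conj(z) = (product of roots) = c/a = 1/(1.338) = 0.747384, so |z| = sqrt(0.747384) = 0.8645 for both roots.
Moduli of all roots: 0.8645, 0.8645.
All moduli strictly greater than 1? No.
Verdict: Not invertible.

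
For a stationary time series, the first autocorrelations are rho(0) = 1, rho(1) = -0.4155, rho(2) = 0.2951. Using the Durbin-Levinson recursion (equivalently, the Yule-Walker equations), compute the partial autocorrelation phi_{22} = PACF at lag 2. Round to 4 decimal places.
\phi_{22} = 0.1480

The PACF at lag k is phi_{kk}, the last component of the solution
to the Yule-Walker system G_k phi = r_k where
  (G_k)_{ij} = rho(|i - j|), (r_k)_i = rho(i), i,j = 1..k.
Equivalently, Durbin-Levinson gives phi_{kk} iteratively:
  phi_{11} = rho(1)
  phi_{kk} = [rho(k) - sum_{j=1..k-1} phi_{k-1,j} rho(k-j)]
            / [1 - sum_{j=1..k-1} phi_{k-1,j} rho(j)],
  phi_{k,j} = phi_{k-1,j} - phi_{kk} phi_{k-1,k-j},  j = 1..k-1.
Step k = 1:
  phi_11 = rho(1) = -0.4155.
Step k = 2:
  phi_22 = [rho(2) - phi_11 rho(1)] / [1 - phi_11 rho(1)] = [0.2951 - (-0.4155)(-0.4155)] / [1 - (-0.4155)(-0.4155)]
         = 0.12245975 / 0.82735975 = 0.148.
Therefore phi_{22} = 0.1480.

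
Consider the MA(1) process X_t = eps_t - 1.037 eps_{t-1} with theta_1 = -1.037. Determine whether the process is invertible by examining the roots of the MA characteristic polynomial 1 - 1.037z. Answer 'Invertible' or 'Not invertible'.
\text{Not invertible}

The MA(q) characteristic polynomial is P(z) = 1 - 1.037z.
Invertibility requires all roots to lie outside the unit circle, i.e. |z| > 1 for every root.
This is linear in z: 1 + (-1.037) z = 0  =>  z = -1/(-1.037) = 0.96432,  |z| = 0.96432.
Moduli of all roots: 0.9643.
All moduli strictly greater than 1? No.
Verdict: Not invertible.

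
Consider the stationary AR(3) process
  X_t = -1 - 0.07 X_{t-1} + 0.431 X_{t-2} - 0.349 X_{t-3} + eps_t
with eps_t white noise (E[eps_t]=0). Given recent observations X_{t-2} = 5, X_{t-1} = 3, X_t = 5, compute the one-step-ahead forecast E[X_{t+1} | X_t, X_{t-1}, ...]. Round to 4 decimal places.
E[X_{t+1} \mid \mathcal F_t] = -1.8020

For an AR(p) model X_t = c + sum_i phi_i X_{t-i} + eps_t, the
one-step-ahead conditional mean is
  E[X_{t+1} | X_t, ...] = c + sum_i phi_i X_{t+1-i}.
Substitute known values:
  E[X_{t+1} | ...] = -1 + (-0.07) * (5) + (0.431) * (3) + (-0.349) * (5)
                   = -1.8020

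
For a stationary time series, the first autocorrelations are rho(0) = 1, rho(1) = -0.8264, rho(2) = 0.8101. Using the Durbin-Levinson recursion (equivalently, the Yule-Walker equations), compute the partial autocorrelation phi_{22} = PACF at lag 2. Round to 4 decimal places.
\phi_{22} = 0.4011

The PACF at lag k is phi_{kk}, the last component of the solution
to the Yule-Walker system G_k phi = r_k where
  (G_k)_{ij} = rho(|i - j|), (r_k)_i = rho(i), i,j = 1..k.
Equivalently, Durbin-Levinson gives phi_{kk} iteratively:
  phi_{11} = rho(1)
  phi_{kk} = [rho(k) - sum_{j=1..k-1} phi_{k-1,j} rho(k-j)]
            / [1 - sum_{j=1..k-1} phi_{k-1,j} rho(j)],
  phi_{k,j} = phi_{k-1,j} - phi_{kk} phi_{k-1,k-j},  j = 1..k-1.
Step k = 1:
  phi_11 = rho(1) = -0.8264.
Step k = 2:
  phi_22 = [rho(2) - phi_11 rho(1)] / [1 - phi_11 rho(1)] = [0.8101 - (-0.8264)(-0.8264)] / [1 - (-0.8264)(-0.8264)]
         = 0.12716304 / 0.31706304 = 0.4011.
Therefore phi_{22} = 0.4011.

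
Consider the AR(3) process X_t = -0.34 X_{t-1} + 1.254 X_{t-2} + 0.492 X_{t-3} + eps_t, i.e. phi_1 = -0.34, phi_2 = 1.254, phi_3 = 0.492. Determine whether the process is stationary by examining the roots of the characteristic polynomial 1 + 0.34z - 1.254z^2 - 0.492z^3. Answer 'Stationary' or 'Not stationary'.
\text{Not stationary}

The AR(p) characteristic polynomial is P(z) = 1 + 0.34z - 1.254z^2 - 0.492z^3.
Stationarity requires all roots to lie outside the unit circle, i.e. |z| > 1 for every root.
Degree 3: look for a simple real root z0 first, then factor out (1 - z/z0) and solve the remaining quadratic.
Testing z0 = -2.5: P(-2.5) = 1 + (0.34)(-2.5) + (-1.254)(-2.5)^2 + (-0.492)(-2.5)^3
  = 1 + (-0.85) + (-7.8375) + (7.6875) = 0.  So z_0 = -2.5 is a root, |z_0| = 2.5.
Divide out the factor (1 + 0.4 z) = (1 - z/z0) (since 1/z0 = -0.4):
  P(z) = (1 + 0.4 z)(1 + (-0.06) z + (-1.23) z^2)
  [check: z-coef -0.06 - (-0.4) = 0.34; z^2-coef -1.23 - (-0.4)(-0.06) = -1.254; z^3-coef -(-0.4)(-1.23) = -0.492.]
Remaining roots from the quadratic factor 1 + (-0.06) z + (-1.23) z^2:
  Set 1 + (-0.06) z + (-1.23) z^2 = 0, i.e. a z^2 + b z + c = 0 with a = -1.23, b = -0.06, c = 1.
  Discriminant D = b^2 - 4ac = (-0.06)^2 - 4*(-1.23)*1 = 0.0036 - (-4.92) = 4.9236.
  D >= 0, so the roots are real: z = (-b +/- sqrt(D)) / (2a) = (0.06 +/- 2.218919) / (-2.46).
    z_1 = (0.06 + 2.218919) / (-2.46) = -0.9264,   |z_1| = 0.9264.
    z_2 = (0.06 - 2.218919) / (-2.46) = 0.8776,   |z_2| = 0.8776.
Moduli of all roots: 2.5000, 0.9264, 0.8776.
All moduli strictly greater than 1? No.
Verdict: Not stationary.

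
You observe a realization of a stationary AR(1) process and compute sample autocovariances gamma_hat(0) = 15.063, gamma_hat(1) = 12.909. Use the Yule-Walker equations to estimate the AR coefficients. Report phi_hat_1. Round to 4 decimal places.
\hat\phi_{1} = 0.8570

The Yule-Walker equations for an AR(p) process read, in matrix form,
  Gamma_p phi = r_p,   with   (Gamma_p)_{ij} = gamma(|i - j|),
                       (r_p)_i = gamma(i),   i,j = 1..p.
Substitute the sample gammas (Toeplitz matrix and right-hand side of size 1):
  Gamma_p = [[15.063]]
  r_p     = [12.909]
With p = 1 this is the single equation gamma(0) phi_1 = gamma(1):
  phi_hat_1 = gamma(1) / gamma(0) = 12.909 / 15.063 = 0.8570.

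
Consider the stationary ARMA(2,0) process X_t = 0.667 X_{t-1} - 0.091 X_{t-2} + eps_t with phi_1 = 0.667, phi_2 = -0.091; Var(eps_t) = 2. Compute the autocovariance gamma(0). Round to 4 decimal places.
\gamma(0) = 3.2204

Multiply the model equation by X_{t-k} and take expectations. With theta_0 = psi_0 = 1 and psi_j the MA(infinity) weights, this gives
  gamma(k) - sum_i phi_i gamma(k-i) = c_k,
  c_k = sigma^2 * sum_{j=k..q} theta_j psi_{j-k}   (c_k = 0 for k > q),
using gamma(-m) = gamma(m).
Pure AR (q = 0): c_0 = sigma^2 = 2, c_k = 0 for k >= 1.
Equations for k = 0, 1, 2 (AR order 2, c_2 = 0):
  (E0) gamma(0) = phi_1 gamma(1) + phi_2 gamma(2) + c_0
  (E1) gamma(1) = phi_1 gamma(0) + phi_2 gamma(1) + c_1
  (E2) gamma(2) = phi_1 gamma(1) + phi_2 gamma(0)
From (E1): gamma(1) = A gamma(0) + B with
  A = phi_1 / (1 - phi_2) = 0.667 / 1.091 = 0.611366,   B = c_1 / (1 - phi_2) = 0 / 1.091 = 0.
Insert (E2) into (E0): gamma(0) (1 - phi_2^2) = phi_1 (1 + phi_2) gamma(1) + c_0.
  phi_1 (1 + phi_2) = (0.667)(0.909) = 0.606303,   1 - phi_2^2 = 0.991719.
Replace gamma(1) by A gamma(0) + B and collect gamma(0):
  gamma(0) [0.991719 - (0.606303)(0.611366)] = c_0 = 2
  gamma(0) * 0.621046 = 2
  gamma(0) = 2 / 0.621046 = 3.220373.
Therefore gamma(0) = 3.2204 (to 4 decimal places).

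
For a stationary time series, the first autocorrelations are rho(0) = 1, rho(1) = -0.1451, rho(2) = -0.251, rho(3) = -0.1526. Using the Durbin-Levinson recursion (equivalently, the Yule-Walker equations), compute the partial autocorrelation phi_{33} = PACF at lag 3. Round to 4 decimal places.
\phi_{33} = -0.2651

The PACF at lag k is phi_{kk}, the last component of the solution
to the Yule-Walker system G_k phi = r_k where
  (G_k)_{ij} = rho(|i - j|), (r_k)_i = rho(i), i,j = 1..k.
Equivalently, Durbin-Levinson gives phi_{kk} iteratively:
  phi_{11} = rho(1)
  phi_{kk} = [rho(k) - sum_{j=1..k-1} phi_{k-1,j} rho(k-j)]
            / [1 - sum_{j=1..k-1} phi_{k-1,j} rho(j)],
  phi_{k,j} = phi_{k-1,j} - phi_{kk} phi_{k-1,k-j},  j = 1..k-1.
Step k = 1:
  phi_11 = rho(1) = -0.1451.
Step k = 2:
  phi_22 = [rho(2) - phi_11 rho(1)] / [1 - phi_11 rho(1)] = [-0.251 - (-0.1451)(-0.1451)] / [1 - (-0.1451)(-0.1451)]
         = -0.27205401 / 0.97894599 = -0.277905.
  Update: phi_21 = phi_11 - phi_22 phi_11 = -0.1451 - (-0.277905)(-0.1451) = -0.185424.
Step k = 3:
  phi_33 = [rho(3) - phi_21 rho(2) - phi_22 rho(1)] / [1 - phi_21 rho(1) - phi_22 rho(2)]
    numerator   = -0.1526 - (-0.185424)(-0.251) - (-0.277905)(-0.1451) = -0.23946545
    denominator = 1 - (-0.185424)(-0.1451) - (-0.277905)(-0.251) = 0.90334081
  phi_33 = -0.23946545 / 0.90334081 = -0.2651.
Therefore phi_{33} = -0.2651.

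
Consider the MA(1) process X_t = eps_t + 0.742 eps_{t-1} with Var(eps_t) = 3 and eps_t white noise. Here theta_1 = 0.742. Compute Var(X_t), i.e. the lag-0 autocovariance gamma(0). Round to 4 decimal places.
\gamma(0) = 4.6517

For an MA(q) process X_t = eps_t + sum_i theta_i eps_{t-i} with
Var(eps_t) = sigma^2, the variance is
  gamma(0) = sigma^2 * (1 + sum_i theta_i^2).
  sum_i theta_i^2 = (0.742)^2 = 0.550564.
  gamma(0) = 3 * (1 + 0.550564) = 3 * 1.550564 = 4.651692, which rounds to 4.6517.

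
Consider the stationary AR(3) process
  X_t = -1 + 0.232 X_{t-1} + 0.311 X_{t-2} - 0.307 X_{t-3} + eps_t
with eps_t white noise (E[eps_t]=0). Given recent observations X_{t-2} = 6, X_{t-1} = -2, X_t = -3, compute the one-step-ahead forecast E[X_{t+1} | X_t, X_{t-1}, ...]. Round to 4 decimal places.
E[X_{t+1} \mid \mathcal F_t] = -4.1600

For an AR(p) model X_t = c + sum_i phi_i X_{t-i} + eps_t, the
one-step-ahead conditional mean is
  E[X_{t+1} | X_t, ...] = c + sum_i phi_i X_{t+1-i}.
Substitute known values:
  E[X_{t+1} | ...] = -1 + (0.232) * (-3) + (0.311) * (-2) + (-0.307) * (6)
                   = -4.1600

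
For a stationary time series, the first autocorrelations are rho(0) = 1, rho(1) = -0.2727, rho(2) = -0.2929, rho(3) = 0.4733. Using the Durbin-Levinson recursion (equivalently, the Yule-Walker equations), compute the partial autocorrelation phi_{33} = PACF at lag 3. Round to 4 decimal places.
\phi_{33} = 0.3251

The PACF at lag k is phi_{kk}, the last component of the solution
to the Yule-Walker system G_k phi = r_k where
  (G_k)_{ij} = rho(|i - j|), (r_k)_i = rho(i), i,j = 1..k.
Equivalently, Durbin-Levinson gives phi_{kk} iteratively:
  phi_{11} = rho(1)
  phi_{kk} = [rho(k) - sum_{j=1..k-1} phi_{k-1,j} rho(k-j)]
            / [1 - sum_{j=1..k-1} phi_{k-1,j} rho(j)],
  phi_{k,j} = phi_{k-1,j} - phi_{kk} phi_{k-1,k-j},  j = 1..k-1.
Step k = 1:
  phi_11 = rho(1) = -0.2727.
Step k = 2:
  phi_22 = [rho(2) - phi_11 rho(1)] / [1 - phi_11 rho(1)] = [-0.2929 - (-0.2727)(-0.2727)] / [1 - (-0.2727)(-0.2727)]
         = -0.36726529 / 0.92563471 = -0.396771.
  Update: phi_21 = phi_11 - phi_22 phi_11 = -0.2727 - (-0.396771)(-0.2727) = -0.3809.
Step k = 3:
  phi_33 = [rho(3) - phi_21 rho(2) - phi_22 rho(1)] / [1 - phi_21 rho(1) - phi_22 rho(2)]
    numerator   = 0.4733 - (-0.3809)(-0.2929) - (-0.396771)(-0.2727) = 0.25353499
    denominator = 1 - (-0.3809)(-0.2727) - (-0.396771)(-0.2929) = 0.77991438
  phi_33 = 0.25353499 / 0.77991438 = 0.3251.
Therefore phi_{33} = 0.3251.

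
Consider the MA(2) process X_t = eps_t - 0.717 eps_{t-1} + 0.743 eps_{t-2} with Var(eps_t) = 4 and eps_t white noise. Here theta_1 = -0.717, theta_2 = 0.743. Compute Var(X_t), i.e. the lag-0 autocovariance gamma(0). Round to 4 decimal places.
\gamma(0) = 8.2646

For an MA(q) process X_t = eps_t + sum_i theta_i eps_{t-i} with
Var(eps_t) = sigma^2, the variance is
  gamma(0) = sigma^2 * (1 + sum_i theta_i^2).
  sum_i theta_i^2 = (-0.717)^2 + (0.743)^2 = 0.514089 + 0.552049 = 1.066138.
  gamma(0) = 4 * (1 + 1.066138) = 4 * 2.066138 = 8.264552, which rounds to 8.2646.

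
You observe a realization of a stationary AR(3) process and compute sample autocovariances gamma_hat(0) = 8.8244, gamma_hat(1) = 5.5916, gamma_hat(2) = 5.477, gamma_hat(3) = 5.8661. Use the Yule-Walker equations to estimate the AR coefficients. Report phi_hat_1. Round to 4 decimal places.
\hat\phi_{1} = 0.2720

The Yule-Walker equations for an AR(p) process read, in matrix form,
  Gamma_p phi = r_p,   with   (Gamma_p)_{ij} = gamma(|i - j|),
                       (r_p)_i = gamma(i),   i,j = 1..p.
Substitute the sample gammas (Toeplitz matrix and right-hand side of size 3):
  Gamma_p = [[8.8244, 5.5916, 5.477], [5.5916, 8.8244, 5.5916], [5.477, 5.5916, 8.8244]]
  r_p     = [5.5916, 5.477, 5.8661]
Written out (R1..R3):
  (R1) 8.8244 phi_1 + 5.5916 phi_2 + 5.477 phi_3 = 5.5916
  (R2) 5.5916 phi_1 + 8.8244 phi_2 + 5.5916 phi_3 = 5.477
  (R3) 5.477 phi_1 + 5.5916 phi_2 + 8.8244 phi_3 = 5.8661
Gaussian elimination:
  R2 <- R2 - (5.5916/8.8244) R1 = R2 - (0.633652) R1:  5.281271 phi_2 + 2.121087 phi_3 = 1.933871
  R3 <- R3 - (5.477/8.8244) R1 = R3 - (0.620665) R1:  2.121087 phi_2 + 5.425015 phi_3 = 2.395587
  R3 <- R3 - (2.121087/5.281271) R2 = R3 - (0.401624) R2:  4.573135 phi_3 = 1.618898
Back-substitution:
  phi_hat_3 = 1.618898 / 4.573135 = 0.354002
  phi_hat_2 = (1.933871 - (2.121087)(0.354002)) / 5.281271 = 0.224
  phi_hat_1 = (5.5916 - (5.5916)(0.224) - (5.477)(0.354002)) / 8.8244 = 0.271998
So phi_hat = [0.2720, 0.2240, 0.3540].
Therefore phi_hat_1 = 0.2720.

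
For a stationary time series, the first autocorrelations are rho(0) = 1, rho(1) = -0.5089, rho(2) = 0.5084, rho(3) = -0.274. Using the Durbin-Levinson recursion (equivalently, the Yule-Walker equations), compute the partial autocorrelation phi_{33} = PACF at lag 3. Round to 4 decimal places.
\phi_{33} = 0.1049

The PACF at lag k is phi_{kk}, the last component of the solution
to the Yule-Walker system G_k phi = r_k where
  (G_k)_{ij} = rho(|i - j|), (r_k)_i = rho(i), i,j = 1..k.
Equivalently, Durbin-Levinson gives phi_{kk} iteratively:
  phi_{11} = rho(1)
  phi_{kk} = [rho(k) - sum_{j=1..k-1} phi_{k-1,j} rho(k-j)]
            / [1 - sum_{j=1..k-1} phi_{k-1,j} rho(j)],
  phi_{k,j} = phi_{k-1,j} - phi_{kk} phi_{k-1,k-j},  j = 1..k-1.
Step k = 1:
  phi_11 = rho(1) = -0.5089.
Step k = 2:
  phi_22 = [rho(2) - phi_11 rho(1)] / [1 - phi_11 rho(1)] = [0.5084 - (-0.5089)(-0.5089)] / [1 - (-0.5089)(-0.5089)]
         = 0.24942079 / 0.74102079 = 0.336591.
  Update: phi_21 = phi_11 - phi_22 phi_11 = -0.5089 - (0.336591)(-0.5089) = -0.337609.
Step k = 3:
  phi_33 = [rho(3) - phi_21 rho(2) - phi_22 rho(1)] / [1 - phi_21 rho(1) - phi_22 rho(2)]
    numerator   = -0.274 - (-0.337609)(0.5084) - (0.336591)(-0.5089) = 0.06893145
    denominator = 1 - (-0.337609)(-0.5089) - (0.336591)(0.5084) = 0.65706804
  phi_33 = 0.06893145 / 0.65706804 = 0.1049.
Therefore phi_{33} = 0.1049.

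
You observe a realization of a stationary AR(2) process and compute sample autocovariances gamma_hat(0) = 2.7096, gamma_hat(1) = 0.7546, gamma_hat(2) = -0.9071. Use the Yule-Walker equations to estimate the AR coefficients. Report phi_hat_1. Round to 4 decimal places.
\hat\phi_{1} = 0.4030

The Yule-Walker equations for an AR(p) process read, in matrix form,
  Gamma_p phi = r_p,   with   (Gamma_p)_{ij} = gamma(|i - j|),
                       (r_p)_i = gamma(i),   i,j = 1..p.
Substitute the sample gammas (Toeplitz matrix and right-hand side of size 2):
  Gamma_p = [[2.7096, 0.7546], [0.7546, 2.7096]]
  r_p     = [0.7546, -0.9071]
Written out:
  2.7096 phi_1 + 0.7546 phi_2 = 0.7546
  0.7546 phi_1 + 2.7096 phi_2 = -0.9071
Solve by Cramer's rule:
  det = gamma(0)^2 - gamma(1)^2 = (2.7096)^2 - (0.7546)^2 = 7.34193216 - 0.56942116 = 6.772511
  phi_hat_1 = [gamma(1) gamma(0) - gamma(1) gamma(2)] / det = [(0.7546)(2.7096) - (0.7546)(-0.9071)] / 6.772511 = 2.72916182 / 6.772511 = 0.403
  phi_hat_2 = [gamma(0) gamma(2) - gamma(1)^2] / det = [(2.7096)(-0.9071) - (0.7546)^2] / 6.772511 = -3.02729932 / 6.772511 = -0.447
So phi_hat = [0.4030, -0.4470].
Therefore phi_hat_1 = 0.4030.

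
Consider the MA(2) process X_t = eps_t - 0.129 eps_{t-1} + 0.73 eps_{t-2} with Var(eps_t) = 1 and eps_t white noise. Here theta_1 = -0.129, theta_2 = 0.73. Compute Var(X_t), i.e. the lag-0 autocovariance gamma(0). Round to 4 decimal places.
\gamma(0) = 1.5495

For an MA(q) process X_t = eps_t + sum_i theta_i eps_{t-i} with
Var(eps_t) = sigma^2, the variance is
  gamma(0) = sigma^2 * (1 + sum_i theta_i^2).
  sum_i theta_i^2 = (-0.129)^2 + (0.73)^2 = 0.016641 + 0.5329 = 0.549541.
  gamma(0) = 1 * (1 + 0.549541) = 1 * 1.549541 = 1.549541, which rounds to 1.5495.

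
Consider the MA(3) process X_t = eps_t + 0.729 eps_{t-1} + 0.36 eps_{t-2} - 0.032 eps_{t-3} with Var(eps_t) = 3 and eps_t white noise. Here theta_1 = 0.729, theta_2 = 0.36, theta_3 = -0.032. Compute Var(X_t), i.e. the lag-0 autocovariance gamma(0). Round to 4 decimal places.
\gamma(0) = 4.9862

For an MA(q) process X_t = eps_t + sum_i theta_i eps_{t-i} with
Var(eps_t) = sigma^2, the variance is
  gamma(0) = sigma^2 * (1 + sum_i theta_i^2).
  sum_i theta_i^2 = (0.729)^2 + (0.36)^2 + (-0.032)^2 = 0.531441 + 0.1296 + 0.001024 = 0.662065.
  gamma(0) = 3 * (1 + 0.662065) = 3 * 1.662065 = 4.986195, which rounds to 4.9862.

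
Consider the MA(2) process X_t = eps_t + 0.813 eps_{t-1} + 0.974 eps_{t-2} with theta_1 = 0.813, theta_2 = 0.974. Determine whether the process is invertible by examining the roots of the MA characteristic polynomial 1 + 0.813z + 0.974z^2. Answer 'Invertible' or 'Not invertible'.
\text{Invertible}

The MA(q) characteristic polynomial is P(z) = 1 + 0.813z + 0.974z^2.
Invertibility requires all roots to lie outside the unit circle, i.e. |z| > 1 for every root.
Set 1 + (0.813) z + (0.974) z^2 = 0, i.e. a z^2 + b z + c = 0 with a = 0.974, b = 0.813, c = 1.
Discriminant D = b^2 - 4ac = (0.813)^2 - 4*(0.974)*1 = 0.660969 - (3.896) = -3.235031.
D < 0, so the roots are the complex-conjugate pair z = (-b +/- i sqrt(-D)) / (2a) = -0.4174 +/- 0.9233i.
For a conjugate pair |z|^2 = z * conj(z) = (product of roots) = c/a = 1/(0.974) = 1.026694, so |z| = sqrt(1.026694) = 1.0133 for both roots.
Moduli of all roots: 1.0133, 1.0133.
All moduli strictly greater than 1? Yes.
Verdict: Invertible.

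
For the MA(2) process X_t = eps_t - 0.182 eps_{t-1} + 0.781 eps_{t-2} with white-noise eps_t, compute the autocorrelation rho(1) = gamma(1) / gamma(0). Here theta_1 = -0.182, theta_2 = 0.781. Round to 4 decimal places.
\rho(1) = -0.1973

For an MA(q) process with theta_0 = 1, the autocovariance is
  gamma(k) = sigma^2 * sum_{i=0..q-k} theta_i * theta_{i+k},
and rho(k) = gamma(k) / gamma(0). Sigma^2 cancels.
  numerator   = (1)*(-0.182) + (-0.182)*(0.781) = -0.324142.
  denominator = (1)^2 + (-0.182)^2 + (0.781)^2 = 1.643085.
  rho(1) = -0.324142 / 1.643085 = -0.1973.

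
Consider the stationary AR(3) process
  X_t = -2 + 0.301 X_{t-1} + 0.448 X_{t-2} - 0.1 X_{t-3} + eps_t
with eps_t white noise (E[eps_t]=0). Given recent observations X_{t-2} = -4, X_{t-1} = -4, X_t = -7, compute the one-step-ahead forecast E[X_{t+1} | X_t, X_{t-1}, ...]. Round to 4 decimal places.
E[X_{t+1} \mid \mathcal F_t] = -5.4990

For an AR(p) model X_t = c + sum_i phi_i X_{t-i} + eps_t, the
one-step-ahead conditional mean is
  E[X_{t+1} | X_t, ...] = c + sum_i phi_i X_{t+1-i}.
Substitute known values:
  E[X_{t+1} | ...] = -2 + (0.301) * (-7) + (0.448) * (-4) + (-0.1) * (-4)
                   = -5.4990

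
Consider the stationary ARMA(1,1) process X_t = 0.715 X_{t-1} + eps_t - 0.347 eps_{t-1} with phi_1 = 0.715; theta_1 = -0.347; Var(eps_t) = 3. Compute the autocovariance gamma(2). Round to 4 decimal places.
\gamma(2) = 1.2143

Multiply the model equation by X_{t-k} and take expectations. With theta_0 = psi_0 = 1 and psi_j the MA(infinity) weights, this gives
  gamma(k) - sum_i phi_i gamma(k-i) = c_k,
  c_k = sigma^2 * sum_{j=k..q} theta_j psi_{j-k}   (c_k = 0 for k > q),
using gamma(-m) = gamma(m).
psi-weights needed (psi_j = theta_j + sum_i phi_i psi_{j-i}):
  psi_1 = theta_1 + phi_1 = -0.347 + (0.715) = 0.368
Right-hand sides:
  c_0 = sigma^2 (1 + theta_1 psi_1) = 3 * (1 + (-0.347)(0.368)) = 3 * 0.872304 = 2.616912
  c_1 = sigma^2 theta_1 = 3 * (-0.347) = -1.041
  c_2 = 0
Equations for k = 0 and k = 1 (AR order 1):
  gamma(0) = phi_1 gamma(1) + c_0
  gamma(1) = phi_1 gamma(0) + c_1
Substituting the second into the first: gamma(0) (1 - phi_1^2) = c_0 + phi_1 c_1, so
  gamma(0) = (c_0 + phi_1 c_1) / (1 - phi_1^2) = (2.616912 + (0.715)(-1.041)) / (1 - (0.715)^2) = 1.872597 / 0.488775 = 3.831205.
  gamma(1) = phi_1 gamma(0) + c_1 = (0.715)(3.831205) + (-1.041) = 1.698311.
For k = 2 (> q): gamma(2) = phi_1 gamma(1) = (0.715)(1.698311) = 1.214293.
Therefore gamma(2) = 1.2143 (to 4 decimal places).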